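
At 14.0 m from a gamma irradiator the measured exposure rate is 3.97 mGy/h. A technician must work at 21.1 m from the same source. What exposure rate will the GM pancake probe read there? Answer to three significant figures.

1.75 mGy/h

Applying the 1/r² law, scaling from 14.0 m to 21.1 m:
3.97 × (14.0/21.1)² = 3.97 × 0.4402 = 1.748 mGy/h.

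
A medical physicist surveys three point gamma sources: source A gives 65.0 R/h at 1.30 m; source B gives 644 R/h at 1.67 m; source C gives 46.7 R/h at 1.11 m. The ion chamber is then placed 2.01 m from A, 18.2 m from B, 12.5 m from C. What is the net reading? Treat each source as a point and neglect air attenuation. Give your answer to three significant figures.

33.0 R/h

Each source contributes Iᵢ·(dᵢ/rᵢ)²; contributions add.
A: 65.0 × (1.30/2.01)² = 27.19 R/h
B: 644 × (1.67/18.2)² = 5.422 R/h
C: 46.7 × (1.11/12.5)² = 0.3683 R/h
Total = 27.19 + 5.422 + 0.3683 = 32.98 R/h.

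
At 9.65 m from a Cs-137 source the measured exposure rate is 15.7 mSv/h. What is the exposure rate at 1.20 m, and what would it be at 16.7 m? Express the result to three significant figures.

By the inverse-square law,
At 1.20 m: (9.65/1.20)² = 64.67, so 15.7 × 64.67 = 1015 mSv/h
At 16.7 m: (1.20/16.7)² = 0.005163, so 1015 × 0.005163 = 5.240 mSv/h.

1020 mSv/h; 5.24 mSv/h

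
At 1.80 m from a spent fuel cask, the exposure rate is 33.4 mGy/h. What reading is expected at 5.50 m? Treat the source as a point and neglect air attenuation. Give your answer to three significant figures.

Intensity scales as (d₁/d₂)², so the rate at 5.50 m is
(1.80/5.50)² = 0.1071, so 33.4 × 0.1071 = 3.577 mGy/h.

3.58 mGy/h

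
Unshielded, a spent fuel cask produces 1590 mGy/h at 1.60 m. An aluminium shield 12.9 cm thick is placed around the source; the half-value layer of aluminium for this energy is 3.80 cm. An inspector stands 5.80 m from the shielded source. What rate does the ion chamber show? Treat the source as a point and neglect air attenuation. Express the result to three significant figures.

11.5 mGy/h

Distance alone: (1.60/5.80)² = 0.07610, so 1590 × 0.07610 = 121.0 mGy/h.
Shield: 12.9/3.80 = 3.395 half-value layers → attenuation 2^(−3.395) = 0.09506.
Combined: 121.0 × 0.09506 = 11.50 mGy/h.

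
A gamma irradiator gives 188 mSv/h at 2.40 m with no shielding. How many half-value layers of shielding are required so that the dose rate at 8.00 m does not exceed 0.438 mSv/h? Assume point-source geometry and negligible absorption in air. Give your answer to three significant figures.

5.27 half-value layers

At 8.00 m, distance alone gives (2.40/8.00)² = 0.09000, so 188 × 0.09000 = 16.92 mSv/h.
Further attenuation needed: 16.92/0.438 = 38.63.
n = log₂(38.63) = 5.272 half-value layers.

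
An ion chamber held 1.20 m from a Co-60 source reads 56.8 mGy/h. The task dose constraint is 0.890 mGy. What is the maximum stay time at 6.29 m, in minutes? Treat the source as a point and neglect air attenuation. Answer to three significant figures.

Intensity scales as (d₁/d₂)², so rate at 6.29 m:
56.8 × (1.20/6.29)² = 56.8 × 0.03640 = 2.068 mGy/h.
Stay time = 0.890 mGy ÷ 2.068 mGy/h = 0.4304 h = 25.82 min.

25.8 min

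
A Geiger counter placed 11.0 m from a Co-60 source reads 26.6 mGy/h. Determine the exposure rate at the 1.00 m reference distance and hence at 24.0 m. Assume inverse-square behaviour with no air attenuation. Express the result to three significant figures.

3220 mGy/h; 5.59 mGy/h

Since intensity falls as 1/r²,
At 1.00 m: 26.6 × (11.0/1.00)² = 26.6 × 121.0 = 3219 mGy/h
At 24.0 m: (1.00/24.0)² = 0.001736, so 3219 × 0.001736 = 5.588 mGy/h.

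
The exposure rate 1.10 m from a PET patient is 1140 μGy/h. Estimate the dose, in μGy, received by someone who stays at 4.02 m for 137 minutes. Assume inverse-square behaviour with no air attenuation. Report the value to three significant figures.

195 μGy

Applying the 1/r² law, rate at 4.02 m:
1140 × (1.10/4.02)² = 1140 × 0.07487 = 85.35 μGy/h.
Dose = rate × time = 85.35 μGy/h × 2.283 h = 194.9 μGy.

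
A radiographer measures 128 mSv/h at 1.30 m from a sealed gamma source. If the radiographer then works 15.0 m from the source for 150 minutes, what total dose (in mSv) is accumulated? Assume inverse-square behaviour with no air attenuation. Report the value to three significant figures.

2.40 mSv

Using I₁d₁² = I₂d₂², rate at 15.0 m:
128 × (1.30/15.0)² = 128 × 0.007511 = 0.9614 mSv/h.
Dose = rate × time = 0.9614 mSv/h × 2.500 h = 2.404 mSv.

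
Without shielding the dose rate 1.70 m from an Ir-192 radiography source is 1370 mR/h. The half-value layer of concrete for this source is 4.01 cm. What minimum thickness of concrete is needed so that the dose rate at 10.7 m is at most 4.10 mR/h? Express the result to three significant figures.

At 10.7 m, distance alone gives (1.70/10.7)² = 0.02524, so 1370 × 0.02524 = 34.58 mR/h.
Further attenuation needed: 34.58/4.10 = 8.434.
n = log₂(8.434) = 3.076 half-value layers.
Thickness = 3.076 × 4.01 cm = 12.33 cm.

12.3 cm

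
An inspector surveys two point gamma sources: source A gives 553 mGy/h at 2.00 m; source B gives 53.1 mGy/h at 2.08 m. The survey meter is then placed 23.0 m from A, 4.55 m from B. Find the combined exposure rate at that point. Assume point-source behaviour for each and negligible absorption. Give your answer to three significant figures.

Each source contributes Iᵢ·(dᵢ/rᵢ)²; contributions add.
A: 553 × (2.00/23.0)² = 4.181 mGy/h
B: 53.1 × (2.08/4.55)² = 11.10 mGy/h
Total = 4.181 + 11.10 = 15.28 mGy/h.

15.3 mGy/h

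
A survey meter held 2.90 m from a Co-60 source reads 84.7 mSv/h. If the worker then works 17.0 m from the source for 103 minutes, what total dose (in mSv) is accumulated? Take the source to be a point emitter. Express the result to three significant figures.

Intensity scales as (d₁/d₂)², so rate at 17.0 m:
84.7 × (2.90/17.0)² = 84.7 × 0.02910 = 2.465 mSv/h.
Dose = rate × time = 2.465 mSv/h × 1.717 h = 4.232 mSv.

4.23 mSv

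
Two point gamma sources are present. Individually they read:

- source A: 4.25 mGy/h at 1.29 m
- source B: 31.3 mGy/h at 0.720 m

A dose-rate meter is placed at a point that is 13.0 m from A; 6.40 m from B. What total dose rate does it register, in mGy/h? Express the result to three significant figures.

0.438 mGy/h

Each source contributes Iᵢ·(dᵢ/rᵢ)²; contributions add.
A: 4.25 × (1.29/13.0)² = 0.04185 mGy/h
B: 31.3 × (0.720/6.40)² = 0.3961 mGy/h
Total = 0.04185 + 0.3961 = 0.4380 mGy/h.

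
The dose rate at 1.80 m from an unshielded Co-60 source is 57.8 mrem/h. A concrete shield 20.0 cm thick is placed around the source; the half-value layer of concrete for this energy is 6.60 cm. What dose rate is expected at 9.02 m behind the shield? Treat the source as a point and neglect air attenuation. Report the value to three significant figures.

0.282 mrem/h

Distance alone: (1.80/9.02)² = 0.03982, so 57.8 × 0.03982 = 2.302 mrem/h.
Shield: 20.0/6.60 = 3.030 half-value layers → attenuation 2^(−3.030) = 0.1224.
Combined: 2.302 × 0.1224 = 0.2818 mrem/h.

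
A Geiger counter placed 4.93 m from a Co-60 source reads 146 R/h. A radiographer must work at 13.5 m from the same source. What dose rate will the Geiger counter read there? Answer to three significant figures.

19.5 R/h

Using I₁d₁² = I₂d₂², scaling from 4.93 m to 13.5 m:
(4.93/13.5)² = 0.1334, so 146 × 0.1334 = 19.48 R/h.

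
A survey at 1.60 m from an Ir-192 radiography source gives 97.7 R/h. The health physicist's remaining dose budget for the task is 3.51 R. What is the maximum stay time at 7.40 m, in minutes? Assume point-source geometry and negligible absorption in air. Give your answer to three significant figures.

Intensity scales as (d₁/d₂)², so rate at 7.40 m:
97.7 × (1.60/7.40)² = 97.7 × 0.04675 = 4.567 R/h.
Stay time = 3.51 R ÷ 4.567 R/h = 0.7686 h = 46.12 min.

46.1 min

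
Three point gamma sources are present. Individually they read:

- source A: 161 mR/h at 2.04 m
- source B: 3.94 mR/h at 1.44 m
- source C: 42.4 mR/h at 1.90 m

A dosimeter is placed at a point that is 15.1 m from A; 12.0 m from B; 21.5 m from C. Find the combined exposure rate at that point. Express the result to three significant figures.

By superposition, sum each source's inverse-square contribution:
A: 161 × (2.04/15.1)² = 2.939 mR/h
B: 3.94 × (1.44/12.0)² = 0.05674 mR/h
C: 42.4 × (1.90/21.5)² = 0.3311 mR/h
Total = 2.939 + 0.05674 + 0.3311 = 3.327 mR/h.

3.33 mR/h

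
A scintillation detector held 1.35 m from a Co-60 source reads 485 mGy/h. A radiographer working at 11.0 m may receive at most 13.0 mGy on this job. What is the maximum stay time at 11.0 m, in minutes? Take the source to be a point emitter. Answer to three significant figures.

By the inverse-square law, rate at 11.0 m:
485 × (1.35/11.0)² = 485 × 0.01506 = 7.304 mGy/h.
Stay time = 13.0 mGy ÷ 7.304 mGy/h = 1.780 h = 106.8 min.

107 min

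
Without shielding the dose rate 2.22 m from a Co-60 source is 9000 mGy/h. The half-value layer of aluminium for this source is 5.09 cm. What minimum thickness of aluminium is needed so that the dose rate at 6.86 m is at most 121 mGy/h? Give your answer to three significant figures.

15.1 cm

At 6.86 m, distance alone gives (2.22/6.86)² = 0.1047, so 9000 × 0.1047 = 942.3 mGy/h.
Further attenuation needed: 942.3/121 = 7.788.
n = log₂(7.788) = 2.961 half-value layers.
Thickness = 2.961 × 5.09 cm = 15.07 cm.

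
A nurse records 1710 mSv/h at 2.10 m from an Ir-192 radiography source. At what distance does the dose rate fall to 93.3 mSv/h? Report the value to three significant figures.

8.99 m

By the inverse-square law, d₂ = d₁·√(I₁/I₂).
I₁/I₂ = 1710/93.3 = 18.33, so d₂ = 2.10 × √18.33 = 8.991 m.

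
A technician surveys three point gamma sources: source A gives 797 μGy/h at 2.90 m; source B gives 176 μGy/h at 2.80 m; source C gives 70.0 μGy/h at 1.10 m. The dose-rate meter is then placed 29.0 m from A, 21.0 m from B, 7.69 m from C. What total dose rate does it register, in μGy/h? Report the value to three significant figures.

Each source contributes Iᵢ·(dᵢ/rᵢ)²; contributions add.
A: 797 × (2.90/29.0)² = 7.970 μGy/h
B: 176 × (2.80/21.0)² = 3.129 μGy/h
C: 70.0 × (1.10/7.69)² = 1.432 μGy/h
Total = 7.970 + 3.129 + 1.432 = 12.53 μGy/h.

12.5 μGy/h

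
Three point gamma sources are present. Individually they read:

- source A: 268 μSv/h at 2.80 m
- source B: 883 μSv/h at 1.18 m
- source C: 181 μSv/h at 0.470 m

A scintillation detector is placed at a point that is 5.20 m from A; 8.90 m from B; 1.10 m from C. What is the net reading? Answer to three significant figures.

126 μSv/h

Each source contributes Iᵢ·(dᵢ/rᵢ)²; contributions add.
A: 268 × (2.80/5.20)² = 77.70 μSv/h
B: 883 × (1.18/8.90)² = 15.52 μSv/h
C: 181 × (0.470/1.10)² = 33.04 μSv/h
Total = 77.70 + 15.52 + 33.04 = 126.3 μSv/h.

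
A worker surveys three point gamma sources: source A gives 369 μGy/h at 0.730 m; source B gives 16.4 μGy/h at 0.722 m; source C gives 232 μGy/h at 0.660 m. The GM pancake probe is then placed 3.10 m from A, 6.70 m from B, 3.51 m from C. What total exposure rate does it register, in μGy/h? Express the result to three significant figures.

Each source contributes Iᵢ·(dᵢ/rᵢ)²; contributions add.
A: 369 × (0.730/3.10)² = 20.46 μGy/h
B: 16.4 × (0.722/6.70)² = 0.1904 μGy/h
C: 232 × (0.660/3.51)² = 8.203 μGy/h
Total = 20.46 + 0.1904 + 8.203 = 28.85 μGy/h.

28.9 μGy/h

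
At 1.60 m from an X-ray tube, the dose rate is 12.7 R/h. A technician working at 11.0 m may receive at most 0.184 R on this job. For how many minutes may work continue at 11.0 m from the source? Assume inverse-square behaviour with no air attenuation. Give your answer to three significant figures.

41.1 min

Applying the 1/r² law, rate at 11.0 m:
12.7 × (1.60/11.0)² = 12.7 × 0.02116 = 0.2687 R/h.
Stay time = 0.184 R ÷ 0.2687 R/h = 0.6848 h = 41.09 min.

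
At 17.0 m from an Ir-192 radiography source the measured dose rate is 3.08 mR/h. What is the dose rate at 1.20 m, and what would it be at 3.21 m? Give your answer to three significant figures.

618 mR/h; 86.4 mR/h

Applying the 1/r² law,
At 1.20 m: 3.08 × (17.0/1.20)² = 3.08 × 200.7 = 618.2 mR/h
At 3.21 m: (1.20/3.21)² = 0.1398, so 618.2 × 0.1398 = 86.42 mR/h.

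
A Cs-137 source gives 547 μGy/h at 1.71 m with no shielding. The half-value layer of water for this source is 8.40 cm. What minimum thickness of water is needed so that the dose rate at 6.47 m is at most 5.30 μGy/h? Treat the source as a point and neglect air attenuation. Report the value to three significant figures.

23.9 cm

At 6.47 m, distance alone gives (1.71/6.47)² = 0.06985, so 547 × 0.06985 = 38.21 μGy/h.
Further attenuation needed: 38.21/5.30 = 7.209.
n = log₂(7.209) = 2.850 half-value layers.
Thickness = 2.850 × 8.40 cm = 23.94 cm.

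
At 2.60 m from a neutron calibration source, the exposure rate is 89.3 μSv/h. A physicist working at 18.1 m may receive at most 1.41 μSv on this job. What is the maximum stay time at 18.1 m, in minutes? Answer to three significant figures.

Applying the 1/r² law, rate at 18.1 m:
(2.60/18.1)² = 0.02063, so 89.3 × 0.02063 = 1.842 μSv/h.
Stay time = 1.41 μSv ÷ 1.842 μSv/h = 0.7655 h = 45.93 min.

45.9 min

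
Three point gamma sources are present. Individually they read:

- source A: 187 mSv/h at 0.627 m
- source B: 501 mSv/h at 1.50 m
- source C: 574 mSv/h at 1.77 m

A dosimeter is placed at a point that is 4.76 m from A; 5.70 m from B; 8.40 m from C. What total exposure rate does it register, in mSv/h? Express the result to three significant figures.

63.4 mSv/h

By superposition, sum each source's inverse-square contribution:
A: 187 × (0.627/4.76)² = 3.245 mSv/h
B: 501 × (1.50/5.70)² = 34.70 mSv/h
C: 574 × (1.77/8.40)² = 25.49 mSv/h
Total = 3.245 + 34.70 + 25.49 = 63.44 mSv/h.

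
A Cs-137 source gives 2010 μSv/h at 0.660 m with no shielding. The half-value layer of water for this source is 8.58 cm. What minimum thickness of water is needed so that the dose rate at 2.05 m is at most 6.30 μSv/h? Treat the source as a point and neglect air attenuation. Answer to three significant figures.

At 2.05 m, distance alone gives 2010 × (0.660/2.05)² = 2010 × 0.1037 = 208.4 μSv/h.
Further attenuation needed: 208.4/6.30 = 33.08.
n = log₂(33.08) = 5.048 half-value layers.
Thickness = 5.048 × 8.58 cm = 43.31 cm.

43.3 cm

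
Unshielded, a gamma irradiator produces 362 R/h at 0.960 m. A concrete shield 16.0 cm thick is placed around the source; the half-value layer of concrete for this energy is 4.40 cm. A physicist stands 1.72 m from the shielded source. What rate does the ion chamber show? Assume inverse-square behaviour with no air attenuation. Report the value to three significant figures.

Distance alone: 362 × (0.960/1.72)² = 362 × 0.3115 = 112.8 R/h.
Shield: 16.0/4.40 = 3.636 half-value layers → attenuation 2^(−3.636) = 0.08044.
Combined: 112.8 × 0.08044 = 9.074 R/h.

9.07 R/h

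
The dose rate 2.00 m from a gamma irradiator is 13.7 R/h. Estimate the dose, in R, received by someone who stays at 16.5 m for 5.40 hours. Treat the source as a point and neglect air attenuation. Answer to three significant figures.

Since intensity falls as 1/r², rate at 16.5 m:
13.7 × (2.00/16.5)² = 13.7 × 0.01469 = 0.2013 R/h.
Dose = rate × time = 0.2013 R/h × 5.400 h = 1.087 R.

1.09 R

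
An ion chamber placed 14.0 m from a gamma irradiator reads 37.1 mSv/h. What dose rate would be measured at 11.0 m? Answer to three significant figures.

Since intensity falls as 1/r², scaling from 14.0 m to 11.0 m:
37.1 × (14.0/11.0)² = 37.1 × 1.620 = 60.10 mSv/h.

60.1 mSv/h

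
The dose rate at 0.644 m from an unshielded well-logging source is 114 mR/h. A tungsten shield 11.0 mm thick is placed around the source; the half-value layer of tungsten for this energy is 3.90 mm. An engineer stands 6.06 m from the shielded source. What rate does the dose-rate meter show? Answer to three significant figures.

0.182 mR/h

Distance alone: (0.644/6.06)² = 0.01129, so 114 × 0.01129 = 1.287 mR/h.
Shield: 11.0/3.90 = 2.821 half-value layers → attenuation 2^(−2.821) = 0.1415.
Combined: 1.287 × 0.1415 = 0.1821 mR/h.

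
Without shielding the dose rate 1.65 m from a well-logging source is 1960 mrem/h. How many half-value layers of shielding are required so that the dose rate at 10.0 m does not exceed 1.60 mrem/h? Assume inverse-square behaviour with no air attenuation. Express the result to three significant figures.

5.06 half-value layers

At 10.0 m, distance alone gives 1960 × (1.65/10.0)² = 1960 × 0.02722 = 53.35 mrem/h.
Further attenuation needed: 53.35/1.60 = 33.34.
n = log₂(33.34) = 5.059 half-value layers.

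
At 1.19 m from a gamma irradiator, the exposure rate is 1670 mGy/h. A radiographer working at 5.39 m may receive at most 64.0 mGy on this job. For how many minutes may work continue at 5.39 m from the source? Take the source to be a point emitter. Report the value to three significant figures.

47.2 min

Using I₁d₁² = I₂d₂², rate at 5.39 m:
(1.19/5.39)² = 0.04874, so 1670 × 0.04874 = 81.40 mGy/h.
Stay time = 64.0 mGy ÷ 81.40 mGy/h = 0.7862 h = 47.17 min.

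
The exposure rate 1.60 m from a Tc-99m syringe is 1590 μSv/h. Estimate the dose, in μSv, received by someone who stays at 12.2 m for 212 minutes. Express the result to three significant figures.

96.6 μSv

By the inverse-square law, rate at 12.2 m:
1590 × (1.60/12.2)² = 1590 × 0.01720 = 27.35 μSv/h.
Dose = rate × time = 27.35 μSv/h × 3.533 h = 96.63 μSv.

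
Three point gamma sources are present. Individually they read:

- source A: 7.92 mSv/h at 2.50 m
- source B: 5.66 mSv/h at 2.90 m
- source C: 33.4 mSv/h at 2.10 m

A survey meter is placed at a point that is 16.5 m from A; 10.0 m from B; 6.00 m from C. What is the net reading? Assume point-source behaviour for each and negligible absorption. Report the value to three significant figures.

By superposition, sum each source's inverse-square contribution:
A: 7.92 × (2.50/16.5)² = 0.1818 mSv/h
B: 5.66 × (2.90/10.0)² = 0.4760 mSv/h
C: 33.4 × (2.10/6.00)² = 4.092 mSv/h
Total = 0.1818 + 0.4760 + 4.092 = 4.750 mSv/h.

4.75 mSv/h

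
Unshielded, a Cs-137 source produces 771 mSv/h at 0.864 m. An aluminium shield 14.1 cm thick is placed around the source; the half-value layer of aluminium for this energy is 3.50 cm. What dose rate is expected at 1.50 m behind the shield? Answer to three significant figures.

Distance alone: 771 × (0.864/1.50)² = 771 × 0.3318 = 255.8 mSv/h.
Shield: 14.1/3.50 = 4.029 half-value layers → attenuation 2^(−4.029) = 0.06126.
Combined: 255.8 × 0.06126 = 15.67 mSv/h.

15.7 mSv/h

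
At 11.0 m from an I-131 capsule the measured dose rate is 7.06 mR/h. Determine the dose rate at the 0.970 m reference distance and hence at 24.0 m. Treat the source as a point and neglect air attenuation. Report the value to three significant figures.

Intensity scales as (d₁/d₂)², so
At 0.970 m: (11.0/0.970)² = 128.6, so 7.06 × 128.6 = 907.9 mR/h
At 24.0 m: 907.9 × (0.970/24.0)² = 907.9 × 0.001634 = 1.484 mR/h.

908 mR/h; 1.48 mR/h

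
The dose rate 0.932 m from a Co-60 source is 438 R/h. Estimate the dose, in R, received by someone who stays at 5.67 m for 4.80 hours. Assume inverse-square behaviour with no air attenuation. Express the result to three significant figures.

Since intensity falls as 1/r², rate at 5.67 m:
438 × (0.932/5.67)² = 438 × 0.02702 = 11.83 R/h.
Dose = rate × time = 11.83 R/h × 4.800 h = 56.78 R.

56.8 R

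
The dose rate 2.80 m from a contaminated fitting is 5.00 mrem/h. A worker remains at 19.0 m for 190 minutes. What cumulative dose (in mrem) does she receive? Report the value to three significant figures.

Since intensity falls as 1/r², rate at 19.0 m:
(2.80/19.0)² = 0.02172, so 5.00 × 0.02172 = 0.1086 mrem/h.
Dose = rate × time = 0.1086 mrem/h × 3.167 h = 0.3439 mrem.

0.344 mrem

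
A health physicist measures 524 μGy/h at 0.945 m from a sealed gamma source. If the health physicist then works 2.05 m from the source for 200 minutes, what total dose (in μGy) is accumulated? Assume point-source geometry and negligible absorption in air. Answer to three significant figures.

Intensity scales as (d₁/d₂)², so rate at 2.05 m:
524 × (0.945/2.05)² = 524 × 0.2125 = 111.3 μGy/h.
Dose = rate × time = 111.3 μGy/h × 3.333 h = 371.0 μGy.

371 μGy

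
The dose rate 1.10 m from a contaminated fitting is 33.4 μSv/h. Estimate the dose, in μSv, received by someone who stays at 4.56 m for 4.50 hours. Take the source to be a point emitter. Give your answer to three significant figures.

8.75 μSv

Using I₁d₁² = I₂d₂², rate at 4.56 m:
(1.10/4.56)² = 0.05819, so 33.4 × 0.05819 = 1.944 μSv/h.
Dose = rate × time = 1.944 μSv/h × 4.500 h = 8.748 μSv.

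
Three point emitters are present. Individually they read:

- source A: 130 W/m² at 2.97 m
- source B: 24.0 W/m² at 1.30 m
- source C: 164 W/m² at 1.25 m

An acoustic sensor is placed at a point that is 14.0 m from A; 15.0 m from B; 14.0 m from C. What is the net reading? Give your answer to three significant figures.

By superposition, sum each source's inverse-square contribution:
A: 130 × (2.97/14.0)² = 5.851 W/m²
B: 24.0 × (1.30/15.0)² = 0.1803 W/m²
C: 164 × (1.25/14.0)² = 1.307 W/m²
Total = 5.851 + 0.1803 + 1.307 = 7.338 W/m².

7.34 W/m²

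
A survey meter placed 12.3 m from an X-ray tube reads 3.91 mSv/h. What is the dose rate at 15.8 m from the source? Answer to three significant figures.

2.37 mSv/h

Using I₁d₁² = I₂d₂², scaling from 12.3 m to 15.8 m:
(12.3/15.8)² = 0.6060, so 3.91 × 0.6060 = 2.369 mSv/h.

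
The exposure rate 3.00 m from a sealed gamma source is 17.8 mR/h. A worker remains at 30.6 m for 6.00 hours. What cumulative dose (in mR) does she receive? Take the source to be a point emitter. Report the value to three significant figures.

1.03 mR

Using I₁d₁² = I₂d₂², rate at 30.6 m:
17.8 × (3.00/30.6)² = 17.8 × 0.009612 = 0.1711 mR/h.
Dose = rate × time = 0.1711 mR/h × 6.000 h = 1.027 mR.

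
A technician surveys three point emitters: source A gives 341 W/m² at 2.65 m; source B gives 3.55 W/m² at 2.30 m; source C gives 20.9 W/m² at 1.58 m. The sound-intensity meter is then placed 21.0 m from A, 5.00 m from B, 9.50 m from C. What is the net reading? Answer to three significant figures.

By superposition, sum each source's inverse-square contribution:
A: 341 × (2.65/21.0)² = 5.430 W/m²
B: 3.55 × (2.30/5.00)² = 0.7512 W/m²
C: 20.9 × (1.58/9.50)² = 0.5781 W/m²
Total = 5.430 + 0.7512 + 0.5781 = 6.759 W/m².

6.76 W/m²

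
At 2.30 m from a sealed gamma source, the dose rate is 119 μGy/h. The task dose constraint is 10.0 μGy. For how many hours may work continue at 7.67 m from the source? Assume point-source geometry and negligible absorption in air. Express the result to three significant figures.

0.935 h

Applying the 1/r² law, rate at 7.67 m:
119 × (2.30/7.67)² = 119 × 0.08992 = 10.70 μGy/h.
Stay time = 10.0 μGy ÷ 10.70 μGy/h = 0.9346 h.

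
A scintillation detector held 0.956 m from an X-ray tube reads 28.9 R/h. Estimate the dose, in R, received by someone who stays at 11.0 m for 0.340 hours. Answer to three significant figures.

0.0742 R

Using I₁d₁² = I₂d₂², rate at 11.0 m:
28.9 × (0.956/11.0)² = 28.9 × 0.007553 = 0.2183 R/h.
Dose = rate × time = 0.2183 R/h × 0.3400 h = 0.07422 R.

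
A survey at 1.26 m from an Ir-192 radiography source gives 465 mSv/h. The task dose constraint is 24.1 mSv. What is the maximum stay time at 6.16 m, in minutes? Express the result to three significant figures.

74.3 min

Since intensity falls as 1/r², rate at 6.16 m:
465 × (1.26/6.16)² = 465 × 0.04184 = 19.46 mSv/h.
Stay time = 24.1 mSv ÷ 19.46 mSv/h = 1.238 h = 74.28 min.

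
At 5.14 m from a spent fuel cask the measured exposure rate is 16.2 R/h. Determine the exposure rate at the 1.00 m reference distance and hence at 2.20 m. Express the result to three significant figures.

Applying the 1/r² law,
At 1.00 m: 16.2 × (5.14/1.00)² = 16.2 × 26.42 = 428.0 R/h
At 2.20 m: 428.0 × (1.00/2.20)² = 428.0 × 0.2066 = 88.42 R/h.

428 R/h; 88.4 R/h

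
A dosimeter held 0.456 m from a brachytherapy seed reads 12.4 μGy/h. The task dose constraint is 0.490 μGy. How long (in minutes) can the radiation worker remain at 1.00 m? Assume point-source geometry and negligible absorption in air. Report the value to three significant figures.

11.4 min

Since intensity falls as 1/r², rate at 1.00 m:
12.4 × (0.456/1.00)² = 12.4 × 0.2079 = 2.578 μGy/h.
Stay time = 0.490 μGy ÷ 2.578 μGy/h = 0.1901 h = 11.41 min.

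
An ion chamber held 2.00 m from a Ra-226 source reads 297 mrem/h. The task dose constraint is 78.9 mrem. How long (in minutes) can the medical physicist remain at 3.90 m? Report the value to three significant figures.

By the inverse-square law, rate at 3.90 m:
(2.00/3.90)² = 0.2630, so 297 × 0.2630 = 78.11 mrem/h.
Stay time = 78.9 mrem ÷ 78.11 mrem/h = 1.010 h = 60.60 min.

60.6 min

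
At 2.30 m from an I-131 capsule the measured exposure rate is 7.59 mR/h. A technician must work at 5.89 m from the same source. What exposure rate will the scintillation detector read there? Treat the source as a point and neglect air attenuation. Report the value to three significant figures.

1.16 mR/h

Since intensity falls as 1/r², scaling from 2.30 m to 5.89 m:
7.59 × (2.30/5.89)² = 7.59 × 0.1525 = 1.157 mR/h.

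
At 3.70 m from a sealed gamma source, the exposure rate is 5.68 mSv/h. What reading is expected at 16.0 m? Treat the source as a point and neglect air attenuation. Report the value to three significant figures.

0.304 mSv/h

Applying the 1/r² law, the rate at 16.0 m is
(3.70/16.0)² = 0.05348, so 5.68 × 0.05348 = 0.3038 mSv/h.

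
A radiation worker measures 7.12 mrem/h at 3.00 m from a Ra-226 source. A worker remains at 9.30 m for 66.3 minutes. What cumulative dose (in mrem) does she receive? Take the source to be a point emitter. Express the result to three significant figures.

0.819 mrem

Applying the 1/r² law, rate at 9.30 m:
7.12 × (3.00/9.30)² = 7.12 × 0.1041 = 0.7412 mrem/h.
Dose = rate × time = 0.7412 mrem/h × 1.105 h = 0.8190 mrem.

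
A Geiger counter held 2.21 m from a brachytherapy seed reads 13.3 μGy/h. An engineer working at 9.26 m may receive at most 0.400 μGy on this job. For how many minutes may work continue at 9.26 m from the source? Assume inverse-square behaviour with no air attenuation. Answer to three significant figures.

31.7 min

Applying the 1/r² law, rate at 9.26 m:
(2.21/9.26)² = 0.05696, so 13.3 × 0.05696 = 0.7576 μGy/h.
Stay time = 0.400 μGy ÷ 0.7576 μGy/h = 0.5280 h = 31.68 min.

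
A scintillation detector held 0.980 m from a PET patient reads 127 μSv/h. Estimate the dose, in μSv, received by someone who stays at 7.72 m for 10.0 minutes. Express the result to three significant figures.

0.341 μSv

Intensity scales as (d₁/d₂)², so rate at 7.72 m:
(0.980/7.72)² = 0.01611, so 127 × 0.01611 = 2.046 μSv/h.
Dose = rate × time = 2.046 μSv/h × 0.1667 h = 0.3411 μSv.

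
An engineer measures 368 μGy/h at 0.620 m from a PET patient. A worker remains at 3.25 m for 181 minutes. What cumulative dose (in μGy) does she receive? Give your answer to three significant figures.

Since intensity falls as 1/r², rate at 3.25 m:
368 × (0.620/3.25)² = 368 × 0.03639 = 13.39 μGy/h.
Dose = rate × time = 13.39 μGy/h × 3.017 h = 40.40 μGy.

40.4 μGy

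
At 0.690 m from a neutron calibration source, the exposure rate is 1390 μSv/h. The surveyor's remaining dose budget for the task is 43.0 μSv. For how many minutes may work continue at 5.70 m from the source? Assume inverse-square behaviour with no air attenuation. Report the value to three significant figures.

127 min

Since intensity falls as 1/r², rate at 5.70 m:
(0.690/5.70)² = 0.01465, so 1390 × 0.01465 = 20.36 μSv/h.
Stay time = 43.0 μSv ÷ 20.36 μSv/h = 2.112 h = 126.7 min.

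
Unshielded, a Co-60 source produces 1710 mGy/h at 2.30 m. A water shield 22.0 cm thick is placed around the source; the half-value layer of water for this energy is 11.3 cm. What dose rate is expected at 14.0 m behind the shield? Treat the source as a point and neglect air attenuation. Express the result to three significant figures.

Distance alone: 1710 × (2.30/14.0)² = 1710 × 0.02699 = 46.15 mGy/h.
Shield: 22.0/11.3 = 1.947 half-value layers → attenuation 2^(−1.947) = 0.2594.
Combined: 46.15 × 0.2594 = 11.97 mGy/h.

12.0 mGy/h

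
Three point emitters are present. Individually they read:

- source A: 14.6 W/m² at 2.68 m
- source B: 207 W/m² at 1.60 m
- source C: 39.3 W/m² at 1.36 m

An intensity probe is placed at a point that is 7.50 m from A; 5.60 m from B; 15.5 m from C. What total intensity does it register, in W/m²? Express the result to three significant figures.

By superposition, sum each source's inverse-square contribution:
A: 14.6 × (2.68/7.50)² = 1.864 W/m²
B: 207 × (1.60/5.60)² = 16.90 W/m²
C: 39.3 × (1.36/15.5)² = 0.3026 W/m²
Total = 1.864 + 16.90 + 0.3026 = 19.07 W/m².

19.1 W/m²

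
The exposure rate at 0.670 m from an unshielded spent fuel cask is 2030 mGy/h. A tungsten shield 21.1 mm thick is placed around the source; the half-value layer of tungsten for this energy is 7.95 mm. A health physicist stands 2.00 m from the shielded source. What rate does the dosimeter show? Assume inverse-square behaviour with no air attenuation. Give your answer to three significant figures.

36.2 mGy/h

Distance alone: 2030 × (0.670/2.00)² = 2030 × 0.1122 = 227.8 mGy/h.
Shield: 21.1/7.95 = 2.654 half-value layers → attenuation 2^(−2.654) = 0.1589.
Combined: 227.8 × 0.1589 = 36.20 mGy/h.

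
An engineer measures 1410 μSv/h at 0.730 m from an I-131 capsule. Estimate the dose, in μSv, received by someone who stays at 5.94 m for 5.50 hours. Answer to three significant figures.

117 μSv

Intensity scales as (d₁/d₂)², so rate at 5.94 m:
(0.730/5.94)² = 0.01510, so 1410 × 0.01510 = 21.29 μSv/h.
Dose = rate × time = 21.29 μSv/h × 5.500 h = 117.1 μSv.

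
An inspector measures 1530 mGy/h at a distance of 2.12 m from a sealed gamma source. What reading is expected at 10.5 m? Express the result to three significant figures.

62.4 mGy/h

Since intensity falls as 1/r², the rate at 10.5 m is
1530 × (2.12/10.5)² = 1530 × 0.04077 = 62.38 mGy/h.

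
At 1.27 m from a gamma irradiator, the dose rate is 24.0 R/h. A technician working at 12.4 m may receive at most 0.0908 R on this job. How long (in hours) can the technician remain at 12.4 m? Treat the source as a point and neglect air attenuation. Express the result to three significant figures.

By the inverse-square law, rate at 12.4 m:
24.0 × (1.27/12.4)² = 24.0 × 0.01049 = 0.2518 R/h.
Stay time = 0.0908 R ÷ 0.2518 R/h = 0.3606 h.

0.361 h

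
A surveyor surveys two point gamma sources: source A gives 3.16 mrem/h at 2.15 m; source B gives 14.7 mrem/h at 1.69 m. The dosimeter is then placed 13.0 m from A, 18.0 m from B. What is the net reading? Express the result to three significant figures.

By superposition, sum each source's inverse-square contribution:
A: 3.16 × (2.15/13.0)² = 0.08643 mrem/h
B: 14.7 × (1.69/18.0)² = 0.1296 mrem/h
Total = 0.08643 + 0.1296 = 0.2160 mrem/h.

0.216 mrem/h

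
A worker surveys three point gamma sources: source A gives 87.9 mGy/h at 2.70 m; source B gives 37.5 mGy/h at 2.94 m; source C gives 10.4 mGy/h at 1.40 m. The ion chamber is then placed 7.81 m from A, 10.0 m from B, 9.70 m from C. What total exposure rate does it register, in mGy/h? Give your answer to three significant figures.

14.0 mGy/h

Each source contributes Iᵢ·(dᵢ/rᵢ)²; contributions add.
A: 87.9 × (2.70/7.81)² = 10.51 mGy/h
B: 37.5 × (2.94/10.0)² = 3.241 mGy/h
C: 10.4 × (1.40/9.70)² = 0.2166 mGy/h
Total = 10.51 + 3.241 + 0.2166 = 13.97 mGy/h.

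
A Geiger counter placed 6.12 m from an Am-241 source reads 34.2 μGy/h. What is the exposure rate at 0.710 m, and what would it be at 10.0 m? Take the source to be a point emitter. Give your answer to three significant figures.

Applying the 1/r² law,
At 0.710 m: 34.2 × (6.12/0.710)² = 34.2 × 74.30 = 2541 μGy/h
At 10.0 m: 2541 × (0.710/10.0)² = 2541 × 0.005041 = 12.81 μGy/h.

2540 μGy/h; 12.8 μGy/h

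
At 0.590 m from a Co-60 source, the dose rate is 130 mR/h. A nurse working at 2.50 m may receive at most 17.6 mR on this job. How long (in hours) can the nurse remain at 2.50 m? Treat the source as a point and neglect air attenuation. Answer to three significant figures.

2.43 h

Using I₁d₁² = I₂d₂², rate at 2.50 m:
(0.590/2.50)² = 0.05570, so 130 × 0.05570 = 7.241 mR/h.
Stay time = 17.6 mR ÷ 7.241 mR/h = 2.431 h.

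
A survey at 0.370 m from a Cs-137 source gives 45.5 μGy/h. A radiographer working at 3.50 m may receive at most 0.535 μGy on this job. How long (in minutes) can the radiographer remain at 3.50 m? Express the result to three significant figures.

By the inverse-square law, rate at 3.50 m:
45.5 × (0.370/3.50)² = 45.5 × 0.01118 = 0.5087 μGy/h.
Stay time = 0.535 μGy ÷ 0.5087 μGy/h = 1.052 h = 63.12 min.

63.1 min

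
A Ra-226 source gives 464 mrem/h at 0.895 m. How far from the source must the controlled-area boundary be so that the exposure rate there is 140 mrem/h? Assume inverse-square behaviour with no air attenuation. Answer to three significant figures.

Using I₁d₁² = I₂d₂², d₂ = d₁·√(I₁/I₂).
I₁/I₂ = 464/140 = 3.314, so d₂ = 0.895 × √3.314 = 1.629 m.

1.63 m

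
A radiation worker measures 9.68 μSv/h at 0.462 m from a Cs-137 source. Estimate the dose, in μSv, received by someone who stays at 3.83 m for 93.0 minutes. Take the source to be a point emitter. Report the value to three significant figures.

0.218 μSv

Since intensity falls as 1/r², rate at 3.83 m:
(0.462/3.83)² = 0.01455, so 9.68 × 0.01455 = 0.1408 μSv/h.
Dose = rate × time = 0.1408 μSv/h × 1.550 h = 0.2182 μSv.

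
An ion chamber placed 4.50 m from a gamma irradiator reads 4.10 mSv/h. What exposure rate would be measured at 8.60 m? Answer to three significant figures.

Applying the 1/r² law, scaling from 4.50 m to 8.60 m:
(4.50/8.60)² = 0.2738, so 4.10 × 0.2738 = 1.123 mSv/h.

1.12 mSv/h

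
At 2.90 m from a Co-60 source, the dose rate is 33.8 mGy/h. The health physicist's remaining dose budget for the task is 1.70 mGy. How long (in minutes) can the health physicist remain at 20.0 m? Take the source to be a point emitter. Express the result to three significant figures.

144 min

Intensity scales as (d₁/d₂)², so rate at 20.0 m:
33.8 × (2.90/20.0)² = 33.8 × 0.02102 = 0.7105 mGy/h.
Stay time = 1.70 mGy ÷ 0.7105 mGy/h = 2.393 h = 143.6 min.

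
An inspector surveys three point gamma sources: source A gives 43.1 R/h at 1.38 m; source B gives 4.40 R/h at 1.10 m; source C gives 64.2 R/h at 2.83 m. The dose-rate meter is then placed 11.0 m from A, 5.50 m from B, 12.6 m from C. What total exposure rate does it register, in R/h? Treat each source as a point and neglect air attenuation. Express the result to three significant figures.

By superposition, sum each source's inverse-square contribution:
A: 43.1 × (1.38/11.0)² = 0.6783 R/h
B: 4.40 × (1.10/5.50)² = 0.1760 R/h
C: 64.2 × (2.83/12.6)² = 3.239 R/h
Total = 0.6783 + 0.1760 + 3.239 = 4.093 R/h.

4.09 R/h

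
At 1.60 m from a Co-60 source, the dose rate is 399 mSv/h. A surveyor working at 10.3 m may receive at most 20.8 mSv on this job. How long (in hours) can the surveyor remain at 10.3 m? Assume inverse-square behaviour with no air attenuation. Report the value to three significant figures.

Applying the 1/r² law, rate at 10.3 m:
399 × (1.60/10.3)² = 399 × 0.02413 = 9.628 mSv/h.
Stay time = 20.8 mSv ÷ 9.628 mSv/h = 2.160 h.

2.16 h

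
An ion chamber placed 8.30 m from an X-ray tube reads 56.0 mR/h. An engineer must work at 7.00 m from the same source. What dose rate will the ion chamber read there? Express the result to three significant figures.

Applying the 1/r² law, scaling from 8.30 m to 7.00 m:
(8.30/7.00)² = 1.406, so 56.0 × 1.406 = 78.74 mR/h.

78.7 mR/h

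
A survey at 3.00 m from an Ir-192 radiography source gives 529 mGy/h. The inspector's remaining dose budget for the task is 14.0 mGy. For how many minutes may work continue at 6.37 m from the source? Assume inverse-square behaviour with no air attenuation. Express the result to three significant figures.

7.16 min

Applying the 1/r² law, rate at 6.37 m:
(3.00/6.37)² = 0.2218, so 529 × 0.2218 = 117.3 mGy/h.
Stay time = 14.0 mGy ÷ 117.3 mGy/h = 0.1194 h = 7.164 min.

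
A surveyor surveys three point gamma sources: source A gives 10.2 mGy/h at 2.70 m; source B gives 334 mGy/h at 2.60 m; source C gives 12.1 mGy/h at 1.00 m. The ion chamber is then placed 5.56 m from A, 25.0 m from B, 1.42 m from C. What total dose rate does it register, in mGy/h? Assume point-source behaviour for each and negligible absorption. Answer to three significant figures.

Each source contributes Iᵢ·(dᵢ/rᵢ)²; contributions add.
A: 10.2 × (2.70/5.56)² = 2.405 mGy/h
B: 334 × (2.60/25.0)² = 3.613 mGy/h
C: 12.1 × (1.00/1.42)² = 6.001 mGy/h
Total = 2.405 + 3.613 + 6.001 = 12.02 mGy/h.

12.0 mGy/h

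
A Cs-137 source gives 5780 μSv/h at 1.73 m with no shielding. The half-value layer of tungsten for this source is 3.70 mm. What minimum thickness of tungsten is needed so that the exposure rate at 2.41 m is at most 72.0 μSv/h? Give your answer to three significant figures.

At 2.41 m, distance alone gives (1.73/2.41)² = 0.5153, so 5780 × 0.5153 = 2978 μSv/h.
Further attenuation needed: 2978/72.0 = 41.36.
n = log₂(41.36) = 5.370 half-value layers.
Thickness = 5.370 × 3.70 mm = 19.87 mm.

19.9 mm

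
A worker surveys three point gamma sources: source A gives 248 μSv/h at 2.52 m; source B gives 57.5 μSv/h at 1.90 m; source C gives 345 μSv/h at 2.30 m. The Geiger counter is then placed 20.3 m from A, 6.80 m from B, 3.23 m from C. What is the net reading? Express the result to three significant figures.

Each source contributes Iᵢ·(dᵢ/rᵢ)²; contributions add.
A: 248 × (2.52/20.3)² = 3.822 μSv/h
B: 57.5 × (1.90/6.80)² = 4.489 μSv/h
C: 345 × (2.30/3.23)² = 174.9 μSv/h
Total = 3.822 + 4.489 + 174.9 = 183.2 μSv/h.

183 μSv/h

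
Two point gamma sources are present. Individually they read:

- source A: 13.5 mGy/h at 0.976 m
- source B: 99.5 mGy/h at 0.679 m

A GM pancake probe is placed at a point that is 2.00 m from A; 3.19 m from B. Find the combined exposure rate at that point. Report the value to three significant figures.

Each source contributes Iᵢ·(dᵢ/rᵢ)²; contributions add.
A: 13.5 × (0.976/2.00)² = 3.215 mGy/h
B: 99.5 × (0.679/3.19)² = 4.508 mGy/h
Total = 3.215 + 4.508 = 7.723 mGy/h.

7.72 mGy/h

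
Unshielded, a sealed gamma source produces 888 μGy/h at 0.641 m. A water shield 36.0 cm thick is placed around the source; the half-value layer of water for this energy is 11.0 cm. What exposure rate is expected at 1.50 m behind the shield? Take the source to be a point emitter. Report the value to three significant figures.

Distance alone: 888 × (0.641/1.50)² = 888 × 0.1826 = 162.1 μGy/h.
Shield: 36.0/11.0 = 3.273 half-value layers → attenuation 2^(−3.273) = 0.1034.
Combined: 162.1 × 0.1034 = 16.76 μGy/h.

16.8 μGy/h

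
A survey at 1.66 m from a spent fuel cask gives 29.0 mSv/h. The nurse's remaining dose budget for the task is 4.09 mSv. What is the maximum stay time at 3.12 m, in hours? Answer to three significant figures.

0.498 h

Applying the 1/r² law, rate at 3.12 m:
29.0 × (1.66/3.12)² = 29.0 × 0.2831 = 8.210 mSv/h.
Stay time = 4.09 mSv ÷ 8.210 mSv/h = 0.4982 h.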